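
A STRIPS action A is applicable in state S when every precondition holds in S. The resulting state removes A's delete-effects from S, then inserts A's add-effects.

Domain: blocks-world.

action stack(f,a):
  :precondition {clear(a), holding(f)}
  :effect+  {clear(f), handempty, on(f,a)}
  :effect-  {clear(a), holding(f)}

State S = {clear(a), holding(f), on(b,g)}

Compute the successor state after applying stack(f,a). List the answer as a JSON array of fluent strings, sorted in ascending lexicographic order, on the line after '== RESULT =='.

Compute (S \ del) ∪ add:
  pre ⊆ S: {clear(a), holding(f)} ⊆ S  — applicable
  S \ del = {on(b,g)}
  ∪ add   = {clear(f), handempty, on(b,g), on(f,a)}

== RESULT ==
["clear(f)", "handempty", "on(b,g)", "on(f,a)"]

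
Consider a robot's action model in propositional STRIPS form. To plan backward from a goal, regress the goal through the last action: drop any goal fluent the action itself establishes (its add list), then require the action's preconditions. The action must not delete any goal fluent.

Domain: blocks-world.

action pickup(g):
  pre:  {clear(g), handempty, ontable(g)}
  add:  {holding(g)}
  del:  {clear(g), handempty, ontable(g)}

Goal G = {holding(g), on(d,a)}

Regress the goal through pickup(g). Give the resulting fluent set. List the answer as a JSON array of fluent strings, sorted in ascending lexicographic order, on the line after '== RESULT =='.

Compute (G \ add) ∪ pre:
  G ∩ del = {}  (empty — regression defined)
  G \ add = {holding(g), on(d,a)} \ {holding(g)} = {on(d,a)}
  ∪ pre   = {on(d,a)} ∪ {clear(g), handempty, ontable(g)}
          = {clear(g), handempty, on(d,a), ontable(g)}

== RESULT ==
["clear(g)", "handempty", "on(d,a)", "ontable(g)"]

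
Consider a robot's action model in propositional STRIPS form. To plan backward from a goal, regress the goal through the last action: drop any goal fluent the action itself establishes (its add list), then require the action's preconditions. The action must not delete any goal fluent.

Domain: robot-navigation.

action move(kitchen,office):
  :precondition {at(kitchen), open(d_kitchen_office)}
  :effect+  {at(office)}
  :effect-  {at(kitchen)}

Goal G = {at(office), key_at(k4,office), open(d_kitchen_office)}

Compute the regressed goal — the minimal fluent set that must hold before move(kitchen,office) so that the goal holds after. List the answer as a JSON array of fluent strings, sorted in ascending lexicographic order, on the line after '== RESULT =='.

Compute (G \ add) ∪ pre:
  G ∩ del = {}  (empty — regression defined)
  G \ add = {at(office), key_at(k4,office), open(d_kitchen_office)} \ {at(office)} = {key_at(k4,office), open(d_kitchen_office)}
  ∪ pre   = {key_at(k4,office), open(d_kitchen_office)} ∪ {at(kitchen), open(d_kitchen_office)}
          = {at(kitchen), key_at(k4,office), open(d_kitchen_office)}

== RESULT ==
["at(kitchen)", "key_at(k4,office)", "open(d_kitchen_office)"]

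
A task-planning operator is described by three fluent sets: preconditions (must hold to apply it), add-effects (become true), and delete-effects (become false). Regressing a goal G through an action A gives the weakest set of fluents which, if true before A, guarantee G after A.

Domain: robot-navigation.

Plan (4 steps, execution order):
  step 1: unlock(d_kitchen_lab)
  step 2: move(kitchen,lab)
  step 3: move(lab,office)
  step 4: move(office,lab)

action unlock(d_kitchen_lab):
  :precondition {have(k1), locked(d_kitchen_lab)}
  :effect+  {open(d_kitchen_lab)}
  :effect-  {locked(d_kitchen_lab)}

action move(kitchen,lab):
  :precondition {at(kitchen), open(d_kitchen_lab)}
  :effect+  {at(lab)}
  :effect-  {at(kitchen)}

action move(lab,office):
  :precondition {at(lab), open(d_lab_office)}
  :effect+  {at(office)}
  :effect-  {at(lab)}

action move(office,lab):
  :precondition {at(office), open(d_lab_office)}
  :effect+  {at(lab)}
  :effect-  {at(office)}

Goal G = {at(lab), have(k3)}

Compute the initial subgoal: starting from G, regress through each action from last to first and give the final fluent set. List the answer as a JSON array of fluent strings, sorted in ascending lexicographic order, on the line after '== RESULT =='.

Work backward from the goal:
  through step 4 (move(office,lab)): drop {at(lab)}, keep {have(k3)}, require {at(office), open(d_lab_office)}
    → {at(office), have(k3), open(d_lab_office)}
  through step 3 (move(lab,office)): drop {at(office)}, keep {have(k3), open(d_lab_office)}, require {at(lab), open(d_lab_office)}
    → {at(lab), have(k3), open(d_lab_office)}
  through step 2 (move(kitchen,lab)): drop {at(lab)}, keep {have(k3), open(d_lab_office)}, require {at(kitchen), open(d_kitchen_lab)}
    → {at(kitchen), have(k3), open(d_kitchen_lab), open(d_lab_office)}
  through step 1 (unlock(d_kitchen_lab)): drop {open(d_kitchen_lab)}, keep {at(kitchen), have(k3), open(d_lab_office)}, require {have(k1), locked(d_kitchen_lab)}
    → {at(kitchen), have(k1), have(k3), locked(d_kitchen_lab), open(d_lab_office)}

== RESULT ==
["at(kitchen)", "have(k1)", "have(k3)", "locked(d_kitchen_lab)", "open(d_lab_office)"]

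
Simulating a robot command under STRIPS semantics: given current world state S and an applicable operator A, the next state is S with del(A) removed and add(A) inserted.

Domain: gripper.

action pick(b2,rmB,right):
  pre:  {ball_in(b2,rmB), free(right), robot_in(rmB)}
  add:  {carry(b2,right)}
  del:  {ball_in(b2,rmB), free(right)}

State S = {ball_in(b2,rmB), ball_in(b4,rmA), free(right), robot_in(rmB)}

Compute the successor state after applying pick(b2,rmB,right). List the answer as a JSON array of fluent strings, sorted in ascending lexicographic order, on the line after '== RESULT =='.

Progress:
  pre ⊆ S: {ball_in(b2,rmB), free(right), robot_in(rmB)} ⊆ S  — applicable
  S \ del = {ball_in(b4,rmA), robot_in(rmB)}
  ∪ add   = {ball_in(b4,rmA), carry(b2,right), robot_in(rmB)}

== RESULT ==
["ball_in(b4,rmA)", "carry(b2,right)", "robot_in(rmB)"]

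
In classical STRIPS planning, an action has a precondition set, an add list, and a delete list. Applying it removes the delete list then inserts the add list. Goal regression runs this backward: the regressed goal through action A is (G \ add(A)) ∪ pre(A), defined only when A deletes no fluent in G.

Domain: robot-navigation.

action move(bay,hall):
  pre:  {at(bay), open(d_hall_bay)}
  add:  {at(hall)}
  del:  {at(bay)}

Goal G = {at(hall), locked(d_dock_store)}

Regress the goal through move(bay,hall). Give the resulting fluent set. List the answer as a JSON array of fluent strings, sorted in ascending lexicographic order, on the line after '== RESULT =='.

Regress:
  G ∩ del = {}  (empty — regression defined)
  G \ add = {at(hall), locked(d_dock_store)} \ {at(hall)} = {locked(d_dock_store)}
  ∪ pre   = {locked(d_dock_store)} ∪ {at(bay), open(d_hall_bay)}
          = {at(bay), locked(d_dock_store), open(d_hall_bay)}

== RESULT ==
["at(bay)", "locked(d_dock_store)", "open(d_hall_bay)"]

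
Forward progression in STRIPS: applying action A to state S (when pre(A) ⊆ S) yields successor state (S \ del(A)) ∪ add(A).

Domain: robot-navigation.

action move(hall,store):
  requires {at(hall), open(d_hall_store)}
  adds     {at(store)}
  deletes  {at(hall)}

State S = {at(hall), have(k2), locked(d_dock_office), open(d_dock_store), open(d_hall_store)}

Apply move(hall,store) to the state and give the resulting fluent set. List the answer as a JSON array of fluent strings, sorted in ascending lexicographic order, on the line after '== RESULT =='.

Progress:
  pre ⊆ S: {at(hall), open(d_hall_store)} ⊆ S  — applicable
  S \ del = {have(k2), locked(d_dock_office), open(d_dock_store), open(d_hall_store)}
  ∪ add   = {at(store), have(k2), locked(d_dock_office), open(d_dock_store), open(d_hall_store)}

== RESULT ==
["at(store)", "have(k2)", "locked(d_dock_office)", "open(d_dock_store)", "open(d_hall_store)"]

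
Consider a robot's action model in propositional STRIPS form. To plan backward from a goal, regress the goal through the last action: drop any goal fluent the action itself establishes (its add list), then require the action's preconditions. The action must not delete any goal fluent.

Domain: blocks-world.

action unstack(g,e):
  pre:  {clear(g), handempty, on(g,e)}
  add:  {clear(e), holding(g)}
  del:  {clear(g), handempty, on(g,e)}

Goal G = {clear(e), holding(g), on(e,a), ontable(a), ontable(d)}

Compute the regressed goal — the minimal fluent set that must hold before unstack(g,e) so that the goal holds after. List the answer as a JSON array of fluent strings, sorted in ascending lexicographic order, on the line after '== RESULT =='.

Compute (G \ add) ∪ pre:
  G ∩ del = {}  (empty — regression defined)
  G \ add = {clear(e), holding(g), on(e,a), ontable(a), ontable(d)} \ {clear(e), holding(g)} = {on(e,a), ontable(a), ontable(d)}
  ∪ pre   = {on(e,a), ontable(a), ontable(d)} ∪ {clear(g), handempty, on(g,e)}
          = {clear(g), handempty, on(e,a), on(g,e), ontable(a), ontable(d)}

== RESULT ==
["clear(g)", "handempty", "on(e,a)", "on(g,e)", "ontable(a)", "ontable(d)"]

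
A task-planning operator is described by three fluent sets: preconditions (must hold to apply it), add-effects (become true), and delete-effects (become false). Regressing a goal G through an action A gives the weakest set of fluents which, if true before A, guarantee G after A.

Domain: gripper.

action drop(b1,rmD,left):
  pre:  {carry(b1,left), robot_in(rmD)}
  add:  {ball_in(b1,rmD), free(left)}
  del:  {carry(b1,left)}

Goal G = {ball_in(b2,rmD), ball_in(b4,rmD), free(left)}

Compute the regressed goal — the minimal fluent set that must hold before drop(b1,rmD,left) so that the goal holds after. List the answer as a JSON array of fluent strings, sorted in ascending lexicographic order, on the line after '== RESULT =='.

Compute (G \ add) ∪ pre:
  G ∩ del = {}  (empty — regression defined)
  G \ add = {ball_in(b2,rmD), ball_in(b4,rmD), free(left)} \ {ball_in(b1,rmD), free(left)} = {ball_in(b2,rmD), ball_in(b4,rmD)}
  ∪ pre   = {ball_in(b2,rmD), ball_in(b4,rmD)} ∪ {carry(b1,left), robot_in(rmD)}
          = {ball_in(b2,rmD), ball_in(b4,rmD), carry(b1,left), robot_in(rmD)}

== RESULT ==
["ball_in(b2,rmD)", "ball_in(b4,rmD)", "carry(b1,left)", "robot_in(rmD)"]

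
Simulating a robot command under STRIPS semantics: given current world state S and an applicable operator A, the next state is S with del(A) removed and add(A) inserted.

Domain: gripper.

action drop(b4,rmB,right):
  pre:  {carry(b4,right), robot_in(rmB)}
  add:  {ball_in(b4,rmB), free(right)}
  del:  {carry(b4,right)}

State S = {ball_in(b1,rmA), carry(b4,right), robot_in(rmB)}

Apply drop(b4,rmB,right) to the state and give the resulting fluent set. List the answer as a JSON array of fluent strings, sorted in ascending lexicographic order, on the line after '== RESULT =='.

Compute (S \ del) ∪ add:
  pre ⊆ S: {carry(b4,right), robot_in(rmB)} ⊆ S  — applicable
  S \ del = {ball_in(b1,rmA), robot_in(rmB)}
  ∪ add   = {ball_in(b1,rmA), ball_in(b4,rmB), free(right), robot_in(rmB)}

== RESULT ==
["ball_in(b1,rmA)", "ball_in(b4,rmB)", "free(right)", "robot_in(rmB)"]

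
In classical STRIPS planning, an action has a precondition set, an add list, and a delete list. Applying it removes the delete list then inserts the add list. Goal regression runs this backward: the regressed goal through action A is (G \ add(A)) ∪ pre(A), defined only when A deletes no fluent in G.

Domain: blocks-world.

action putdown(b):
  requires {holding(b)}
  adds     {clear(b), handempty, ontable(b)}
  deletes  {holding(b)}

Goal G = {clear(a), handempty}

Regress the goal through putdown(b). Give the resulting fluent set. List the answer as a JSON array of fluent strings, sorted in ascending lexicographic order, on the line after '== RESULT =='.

Regress:
  G ∩ del = {}  (empty — regression defined)
  G \ add = {clear(a), handempty} \ {clear(b), handempty, ontable(b)} = {clear(a)}
  ∪ pre   = {clear(a)} ∪ {holding(b)}
          = {clear(a), holding(b)}

== RESULT ==
["clear(a)", "holding(b)"]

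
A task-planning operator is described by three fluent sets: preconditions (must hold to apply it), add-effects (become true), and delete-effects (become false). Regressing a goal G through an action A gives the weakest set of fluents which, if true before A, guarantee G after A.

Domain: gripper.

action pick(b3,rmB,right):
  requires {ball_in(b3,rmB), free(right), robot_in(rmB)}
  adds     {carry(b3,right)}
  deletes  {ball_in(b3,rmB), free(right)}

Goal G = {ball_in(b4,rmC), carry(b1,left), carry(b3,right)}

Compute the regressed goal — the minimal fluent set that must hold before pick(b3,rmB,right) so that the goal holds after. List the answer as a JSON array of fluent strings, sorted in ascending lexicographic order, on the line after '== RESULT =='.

Regress:
  G ∩ del = {}  (empty — regression defined)
  G \ add = {ball_in(b4,rmC), carry(b1,left), carry(b3,right)} \ {carry(b3,right)} = {ball_in(b4,rmC), carry(b1,left)}
  ∪ pre   = {ball_in(b4,rmC), carry(b1,left)} ∪ {ball_in(b3,rmB), free(right), robot_in(rmB)}
          = {ball_in(b3,rmB), ball_in(b4,rmC), carry(b1,left), free(right), robot_in(rmB)}

== RESULT ==
["ball_in(b3,rmB)", "ball_in(b4,rmC)", "carry(b1,left)", "free(right)", "robot_in(rmB)"]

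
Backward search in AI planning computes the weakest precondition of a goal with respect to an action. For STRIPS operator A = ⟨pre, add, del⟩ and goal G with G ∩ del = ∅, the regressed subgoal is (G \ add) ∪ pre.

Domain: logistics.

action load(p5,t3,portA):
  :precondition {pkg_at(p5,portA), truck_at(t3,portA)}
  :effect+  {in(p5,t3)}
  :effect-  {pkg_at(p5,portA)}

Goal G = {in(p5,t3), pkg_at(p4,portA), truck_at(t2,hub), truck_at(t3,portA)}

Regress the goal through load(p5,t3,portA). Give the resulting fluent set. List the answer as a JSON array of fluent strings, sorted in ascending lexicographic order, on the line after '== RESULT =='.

Regress:
  G ∩ del = {}  (empty — regression defined)
  G \ add = {in(p5,t3), pkg_at(p4,portA), truck_at(t2,hub), truck_at(t3,portA)} \ {in(p5,t3)} = {pkg_at(p4,portA), truck_at(t2,hub), truck_at(t3,portA)}
  ∪ pre   = {pkg_at(p4,portA), truck_at(t2,hub), truck_at(t3,portA)} ∪ {pkg_at(p5,portA), truck_at(t3,portA)}
          = {pkg_at(p4,portA), pkg_at(p5,portA), truck_at(t2,hub), truck_at(t3,portA)}

== RESULT ==
["pkg_at(p4,portA)", "pkg_at(p5,portA)", "truck_at(t2,hub)", "truck_at(t3,portA)"]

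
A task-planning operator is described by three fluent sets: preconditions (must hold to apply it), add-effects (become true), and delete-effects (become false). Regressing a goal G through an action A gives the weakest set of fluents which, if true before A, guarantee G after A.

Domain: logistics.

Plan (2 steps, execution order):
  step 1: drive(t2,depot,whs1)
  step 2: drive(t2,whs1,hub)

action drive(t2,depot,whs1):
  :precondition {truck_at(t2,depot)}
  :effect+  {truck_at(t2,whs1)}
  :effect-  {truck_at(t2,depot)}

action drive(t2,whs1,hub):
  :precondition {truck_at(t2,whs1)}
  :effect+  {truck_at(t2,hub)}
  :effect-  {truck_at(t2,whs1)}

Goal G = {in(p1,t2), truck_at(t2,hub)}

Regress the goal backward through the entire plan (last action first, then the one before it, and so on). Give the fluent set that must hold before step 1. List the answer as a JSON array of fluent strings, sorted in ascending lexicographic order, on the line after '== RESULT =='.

Work backward from the goal:
  through step 2 (drive(t2,whs1,hub)): drop {truck_at(t2,hub)}, keep {in(p1,t2)}, require {truck_at(t2,whs1)}
    → {in(p1,t2), truck_at(t2,whs1)}
  through step 1 (drive(t2,depot,whs1)): drop {truck_at(t2,whs1)}, keep {in(p1,t2)}, require {truck_at(t2,depot)}
    → {in(p1,t2), truck_at(t2,depot)}

== RESULT ==
["in(p1,t2)", "truck_at(t2,depot)"]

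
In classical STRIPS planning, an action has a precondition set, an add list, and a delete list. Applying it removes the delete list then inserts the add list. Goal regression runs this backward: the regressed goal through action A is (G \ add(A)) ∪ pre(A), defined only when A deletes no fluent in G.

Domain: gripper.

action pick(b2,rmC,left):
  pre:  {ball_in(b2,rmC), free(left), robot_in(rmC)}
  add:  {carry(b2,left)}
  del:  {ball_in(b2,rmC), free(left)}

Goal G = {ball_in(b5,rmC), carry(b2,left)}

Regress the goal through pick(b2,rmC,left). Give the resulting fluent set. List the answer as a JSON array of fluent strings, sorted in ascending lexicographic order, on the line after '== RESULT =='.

Regress:
  G ∩ del = {}  (empty — regression defined)
  G \ add = {ball_in(b5,rmC), carry(b2,left)} \ {carry(b2,left)} = {ball_in(b5,rmC)}
  ∪ pre   = {ball_in(b5,rmC)} ∪ {ball_in(b2,rmC), free(left), robot_in(rmC)}
          = {ball_in(b2,rmC), ball_in(b5,rmC), free(left), robot_in(rmC)}

== RESULT ==
["ball_in(b2,rmC)", "ball_in(b5,rmC)", "free(left)", "robot_in(rmC)"]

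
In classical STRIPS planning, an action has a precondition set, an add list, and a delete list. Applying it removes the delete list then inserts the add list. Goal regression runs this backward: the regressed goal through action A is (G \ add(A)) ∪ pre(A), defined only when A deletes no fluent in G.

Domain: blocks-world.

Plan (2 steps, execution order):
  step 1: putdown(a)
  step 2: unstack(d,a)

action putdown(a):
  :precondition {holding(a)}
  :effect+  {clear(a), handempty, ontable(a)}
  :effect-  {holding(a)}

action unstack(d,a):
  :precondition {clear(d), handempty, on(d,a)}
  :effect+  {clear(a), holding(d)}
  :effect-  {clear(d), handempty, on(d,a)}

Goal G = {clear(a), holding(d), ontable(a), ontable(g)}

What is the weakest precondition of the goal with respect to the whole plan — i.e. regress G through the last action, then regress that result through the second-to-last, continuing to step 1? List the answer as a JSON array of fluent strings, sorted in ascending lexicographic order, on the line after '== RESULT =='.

Regress step by step:
  through step 2 (unstack(d,a)): drop {clear(a), holding(d)}, keep {ontable(a), ontable(g)}, require {clear(d), handempty, on(d,a)}
    → {clear(d), handempty, on(d,a), ontable(a), ontable(g)}
  through step 1 (putdown(a)): drop {handempty, ontable(a)}, keep {clear(d), on(d,a), ontable(g)}, require {holding(a)}
    → {clear(d), holding(a), on(d,a), ontable(g)}

== RESULT ==
["clear(d)", "holding(a)", "on(d,a)", "ontable(g)"]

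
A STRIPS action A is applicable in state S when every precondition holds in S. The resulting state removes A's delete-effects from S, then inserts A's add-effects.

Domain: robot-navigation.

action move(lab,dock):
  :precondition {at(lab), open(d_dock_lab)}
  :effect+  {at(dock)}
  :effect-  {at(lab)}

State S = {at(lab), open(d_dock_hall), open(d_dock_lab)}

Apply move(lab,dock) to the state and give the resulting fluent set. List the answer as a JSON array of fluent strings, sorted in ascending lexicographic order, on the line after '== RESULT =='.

Compute (S \ del) ∪ add:
  pre ⊆ S: {at(lab), open(d_dock_lab)} ⊆ S  — applicable
  S \ del = {open(d_dock_hall), open(d_dock_lab)}
  ∪ add   = {at(dock), open(d_dock_hall), open(d_dock_lab)}

== RESULT ==
["at(dock)", "open(d_dock_hall)", "open(d_dock_lab)"]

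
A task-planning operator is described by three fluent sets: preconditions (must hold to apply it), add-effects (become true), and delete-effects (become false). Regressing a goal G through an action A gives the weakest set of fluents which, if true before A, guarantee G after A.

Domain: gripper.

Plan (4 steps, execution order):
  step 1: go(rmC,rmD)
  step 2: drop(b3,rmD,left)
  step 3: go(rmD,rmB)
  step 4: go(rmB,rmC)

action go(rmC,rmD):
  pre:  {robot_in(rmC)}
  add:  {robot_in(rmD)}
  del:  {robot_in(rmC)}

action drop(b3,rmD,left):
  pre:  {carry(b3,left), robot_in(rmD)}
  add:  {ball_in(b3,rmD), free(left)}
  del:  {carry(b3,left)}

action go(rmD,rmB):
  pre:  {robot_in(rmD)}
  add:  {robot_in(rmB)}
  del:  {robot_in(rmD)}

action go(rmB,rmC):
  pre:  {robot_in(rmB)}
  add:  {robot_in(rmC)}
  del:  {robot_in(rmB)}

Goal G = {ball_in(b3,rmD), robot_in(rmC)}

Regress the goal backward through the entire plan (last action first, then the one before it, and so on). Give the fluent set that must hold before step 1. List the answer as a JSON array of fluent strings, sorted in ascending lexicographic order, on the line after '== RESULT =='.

Work backward from the goal:
  through step 4 (go(rmB,rmC)): drop {robot_in(rmC)}, keep {ball_in(b3,rmD)}, require {robot_in(rmB)}
    → {ball_in(b3,rmD), robot_in(rmB)}
  through step 3 (go(rmD,rmB)): drop {robot_in(rmB)}, keep {ball_in(b3,rmD)}, require {robot_in(rmD)}
    → {ball_in(b3,rmD), robot_in(rmD)}
  through step 2 (drop(b3,rmD,left)): drop {ball_in(b3,rmD)}, keep {robot_in(rmD)}, require {carry(b3,left), robot_in(rmD)}
    → {carry(b3,left), robot_in(rmD)}
  through step 1 (go(rmC,rmD)): drop {robot_in(rmD)}, keep {carry(b3,left)}, require {robot_in(rmC)}
    → {carry(b3,left), robot_in(rmC)}

== RESULT ==
["carry(b3,left)", "robot_in(rmC)"]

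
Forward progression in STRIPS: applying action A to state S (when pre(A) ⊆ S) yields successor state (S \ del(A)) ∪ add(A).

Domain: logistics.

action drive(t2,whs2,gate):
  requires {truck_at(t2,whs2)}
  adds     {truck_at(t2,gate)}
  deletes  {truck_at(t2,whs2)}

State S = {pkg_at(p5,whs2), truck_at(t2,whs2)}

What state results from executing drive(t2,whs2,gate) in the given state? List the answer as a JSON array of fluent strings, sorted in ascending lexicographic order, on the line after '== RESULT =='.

Compute (S \ del) ∪ add:
  pre ⊆ S: {truck_at(t2,whs2)} ⊆ S  — applicable
  S \ del = {pkg_at(p5,whs2)}
  ∪ add   = {pkg_at(p5,whs2), truck_at(t2,gate)}

== RESULT ==
["pkg_at(p5,whs2)", "truck_at(t2,gate)"]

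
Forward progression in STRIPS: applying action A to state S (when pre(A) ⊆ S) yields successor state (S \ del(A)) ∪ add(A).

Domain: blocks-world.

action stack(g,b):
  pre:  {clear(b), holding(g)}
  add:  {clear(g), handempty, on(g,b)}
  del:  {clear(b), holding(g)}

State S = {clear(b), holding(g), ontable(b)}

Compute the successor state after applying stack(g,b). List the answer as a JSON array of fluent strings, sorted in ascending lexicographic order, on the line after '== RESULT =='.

Compute (S \ del) ∪ add:
  pre ⊆ S: {clear(b), holding(g)} ⊆ S  — applicable
  S \ del = {ontable(b)}
  ∪ add   = {clear(g), handempty, on(g,b), ontable(b)}

== RESULT ==
["clear(g)", "handempty", "on(g,b)", "ontable(b)"]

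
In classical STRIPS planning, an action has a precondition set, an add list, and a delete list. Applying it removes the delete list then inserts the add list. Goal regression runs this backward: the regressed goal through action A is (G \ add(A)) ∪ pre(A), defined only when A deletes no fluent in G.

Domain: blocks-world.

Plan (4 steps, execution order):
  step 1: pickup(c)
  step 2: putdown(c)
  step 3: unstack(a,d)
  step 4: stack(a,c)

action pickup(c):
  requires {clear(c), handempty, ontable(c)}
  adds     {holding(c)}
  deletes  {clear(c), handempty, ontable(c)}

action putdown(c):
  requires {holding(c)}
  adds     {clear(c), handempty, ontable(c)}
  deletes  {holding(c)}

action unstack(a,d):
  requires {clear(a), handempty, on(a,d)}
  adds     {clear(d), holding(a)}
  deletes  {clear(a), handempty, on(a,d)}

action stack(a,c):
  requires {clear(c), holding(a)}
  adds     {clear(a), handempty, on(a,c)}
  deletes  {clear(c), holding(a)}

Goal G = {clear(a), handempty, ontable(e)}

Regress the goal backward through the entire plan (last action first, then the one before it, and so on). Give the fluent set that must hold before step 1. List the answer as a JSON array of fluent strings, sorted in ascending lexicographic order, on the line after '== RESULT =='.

Regress step by step:
  through step 4 (stack(a,c)): drop {clear(a), handempty}, keep {ontable(e)}, require {clear(c), holding(a)}
    → {clear(c), holding(a), ontable(e)}
  through step 3 (unstack(a,d)): drop {holding(a)}, keep {clear(c), ontable(e)}, require {clear(a), handempty, on(a,d)}
    → {clear(a), clear(c), handempty, on(a,d), ontable(e)}
  through step 2 (putdown(c)): drop {clear(c), handempty}, keep {clear(a), on(a,d), ontable(e)}, require {holding(c)}
    → {clear(a), holding(c), on(a,d), ontable(e)}
  through step 1 (pickup(c)): drop {holding(c)}, keep {clear(a), on(a,d), ontable(e)}, require {clear(c), handempty, ontable(c)}
    → {clear(a), clear(c), handempty, on(a,d), ontable(c), ontable(e)}

== RESULT ==
["clear(a)", "clear(c)", "handempty", "on(a,d)", "ontable(c)", "ontable(e)"]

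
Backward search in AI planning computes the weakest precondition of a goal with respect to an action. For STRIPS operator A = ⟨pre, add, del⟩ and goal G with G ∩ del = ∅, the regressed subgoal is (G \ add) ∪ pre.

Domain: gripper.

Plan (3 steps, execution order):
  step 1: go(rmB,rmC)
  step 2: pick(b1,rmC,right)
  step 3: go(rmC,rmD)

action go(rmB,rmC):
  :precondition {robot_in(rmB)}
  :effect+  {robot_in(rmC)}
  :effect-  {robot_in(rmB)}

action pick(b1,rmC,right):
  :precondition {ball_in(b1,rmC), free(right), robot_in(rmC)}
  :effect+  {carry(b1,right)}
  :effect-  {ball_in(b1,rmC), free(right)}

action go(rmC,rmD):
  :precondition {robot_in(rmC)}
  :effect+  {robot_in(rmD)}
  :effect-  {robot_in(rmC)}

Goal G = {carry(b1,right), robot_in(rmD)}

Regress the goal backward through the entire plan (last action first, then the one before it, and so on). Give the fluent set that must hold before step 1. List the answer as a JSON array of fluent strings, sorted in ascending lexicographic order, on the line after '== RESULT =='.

Regress step by step:
  through step 3 (go(rmC,rmD)): drop {robot_in(rmD)}, keep {carry(b1,right)}, require {robot_in(rmC)}
    → {carry(b1,right), robot_in(rmC)}
  through step 2 (pick(b1,rmC,right)): drop {carry(b1,right)}, keep {robot_in(rmC)}, require {ball_in(b1,rmC), free(right), robot_in(rmC)}
    → {ball_in(b1,rmC), free(right), robot_in(rmC)}
  through step 1 (go(rmB,rmC)): drop {robot_in(rmC)}, keep {ball_in(b1,rmC), free(right)}, require {robot_in(rmB)}
    → {ball_in(b1,rmC), free(right), robot_in(rmB)}

== RESULT ==
["ball_in(b1,rmC)", "free(right)", "robot_in(rmB)"]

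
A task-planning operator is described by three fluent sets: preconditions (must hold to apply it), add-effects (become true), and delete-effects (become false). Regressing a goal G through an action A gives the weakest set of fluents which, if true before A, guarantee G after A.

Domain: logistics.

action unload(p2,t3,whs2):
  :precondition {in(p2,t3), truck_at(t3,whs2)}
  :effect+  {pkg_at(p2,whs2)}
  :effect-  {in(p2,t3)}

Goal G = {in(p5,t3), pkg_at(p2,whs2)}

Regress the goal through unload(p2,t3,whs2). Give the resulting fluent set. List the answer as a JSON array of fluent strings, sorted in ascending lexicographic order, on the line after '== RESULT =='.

Compute (G \ add) ∪ pre:
  G ∩ del = {}  (empty — regression defined)
  G \ add = {in(p5,t3), pkg_at(p2,whs2)} \ {pkg_at(p2,whs2)} = {in(p5,t3)}
  ∪ pre   = {in(p5,t3)} ∪ {in(p2,t3), truck_at(t3,whs2)}
          = {in(p2,t3), in(p5,t3), truck_at(t3,whs2)}

== RESULT ==
["in(p2,t3)", "in(p5,t3)", "truck_at(t3,whs2)"]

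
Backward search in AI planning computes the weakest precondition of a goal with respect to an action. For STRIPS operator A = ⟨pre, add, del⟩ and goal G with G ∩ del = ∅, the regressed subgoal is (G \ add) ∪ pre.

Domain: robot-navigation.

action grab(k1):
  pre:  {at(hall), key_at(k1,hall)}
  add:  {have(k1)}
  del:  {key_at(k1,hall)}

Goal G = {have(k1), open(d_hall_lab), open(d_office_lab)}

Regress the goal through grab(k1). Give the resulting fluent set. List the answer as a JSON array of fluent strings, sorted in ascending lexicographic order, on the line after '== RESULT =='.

Regress:
  G ∩ del = {}  (empty — regression defined)
  G \ add = {have(k1), open(d_hall_lab), open(d_office_lab)} \ {have(k1)} = {open(d_hall_lab), open(d_office_lab)}
  ∪ pre   = {open(d_hall_lab), open(d_office_lab)} ∪ {at(hall), key_at(k1,hall)}
          = {at(hall), key_at(k1,hall), open(d_hall_lab), open(d_office_lab)}

== RESULT ==
["at(hall)", "key_at(k1,hall)", "open(d_hall_lab)", "open(d_office_lab)"]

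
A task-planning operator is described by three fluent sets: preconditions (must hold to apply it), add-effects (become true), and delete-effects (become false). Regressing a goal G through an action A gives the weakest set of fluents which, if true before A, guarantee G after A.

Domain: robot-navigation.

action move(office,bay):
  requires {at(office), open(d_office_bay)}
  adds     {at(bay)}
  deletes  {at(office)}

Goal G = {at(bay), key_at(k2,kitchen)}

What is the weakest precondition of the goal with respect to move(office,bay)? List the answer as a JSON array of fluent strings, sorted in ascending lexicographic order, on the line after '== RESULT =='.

Regress:
  G ∩ del = {}  (empty — regression defined)
  G \ add = {at(bay), key_at(k2,kitchen)} \ {at(bay)} = {key_at(k2,kitchen)}
  ∪ pre   = {key_at(k2,kitchen)} ∪ {at(office), open(d_office_bay)}
          = {at(office), key_at(k2,kitchen), open(d_office_bay)}

== RESULT ==
["at(office)", "key_at(k2,kitchen)", "open(d_office_bay)"]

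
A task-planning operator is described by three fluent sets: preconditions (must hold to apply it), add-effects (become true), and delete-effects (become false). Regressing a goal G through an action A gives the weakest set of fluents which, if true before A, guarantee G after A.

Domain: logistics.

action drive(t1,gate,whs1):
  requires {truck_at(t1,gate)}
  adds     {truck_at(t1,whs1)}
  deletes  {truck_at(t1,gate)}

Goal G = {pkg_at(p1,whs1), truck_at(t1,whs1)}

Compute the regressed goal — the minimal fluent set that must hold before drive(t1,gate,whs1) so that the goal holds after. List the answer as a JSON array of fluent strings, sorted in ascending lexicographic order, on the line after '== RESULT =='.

Compute (G \ add) ∪ pre:
  G ∩ del = {}  (empty — regression defined)
  G \ add = {pkg_at(p1,whs1), truck_at(t1,whs1)} \ {truck_at(t1,whs1)} = {pkg_at(p1,whs1)}
  ∪ pre   = {pkg_at(p1,whs1)} ∪ {truck_at(t1,gate)}
          = {pkg_at(p1,whs1), truck_at(t1,gate)}

== RESULT ==
["pkg_at(p1,whs1)", "truck_at(t1,gate)"]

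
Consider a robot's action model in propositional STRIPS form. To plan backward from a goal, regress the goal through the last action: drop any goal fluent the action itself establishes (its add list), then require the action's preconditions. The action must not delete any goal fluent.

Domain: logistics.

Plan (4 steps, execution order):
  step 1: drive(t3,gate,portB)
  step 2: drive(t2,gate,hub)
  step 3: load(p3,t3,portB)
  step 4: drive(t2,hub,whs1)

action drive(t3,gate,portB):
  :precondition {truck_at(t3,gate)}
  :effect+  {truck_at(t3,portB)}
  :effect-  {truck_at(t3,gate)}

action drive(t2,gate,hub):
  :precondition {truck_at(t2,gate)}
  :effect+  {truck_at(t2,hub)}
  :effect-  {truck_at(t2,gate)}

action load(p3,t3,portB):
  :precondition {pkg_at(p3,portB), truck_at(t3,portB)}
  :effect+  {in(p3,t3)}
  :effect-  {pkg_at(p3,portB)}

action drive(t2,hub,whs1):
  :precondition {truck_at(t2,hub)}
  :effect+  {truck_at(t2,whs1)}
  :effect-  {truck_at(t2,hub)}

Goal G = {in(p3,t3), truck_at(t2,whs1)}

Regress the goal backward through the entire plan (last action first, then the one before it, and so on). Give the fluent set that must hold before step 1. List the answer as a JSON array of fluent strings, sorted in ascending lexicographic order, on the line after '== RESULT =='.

Regress step by step:
  through step 4 (drive(t2,hub,whs1)): drop {truck_at(t2,whs1)}, keep {in(p3,t3)}, require {truck_at(t2,hub)}
    → {in(p3,t3), truck_at(t2,hub)}
  through step 3 (load(p3,t3,portB)): drop {in(p3,t3)}, keep {truck_at(t2,hub)}, require {pkg_at(p3,portB), truck_at(t3,portB)}
    → {pkg_at(p3,portB), truck_at(t2,hub), truck_at(t3,portB)}
  through step 2 (drive(t2,gate,hub)): drop {truck_at(t2,hub)}, keep {pkg_at(p3,portB), truck_at(t3,portB)}, require {truck_at(t2,gate)}
    → {pkg_at(p3,portB), truck_at(t2,gate), truck_at(t3,portB)}
  through step 1 (drive(t3,gate,portB)): drop {truck_at(t3,portB)}, keep {pkg_at(p3,portB), truck_at(t2,gate)}, require {truck_at(t3,gate)}
    → {pkg_at(p3,portB), truck_at(t2,gate), truck_at(t3,gate)}

== RESULT ==
["pkg_at(p3,portB)", "truck_at(t2,gate)", "truck_at(t3,gate)"]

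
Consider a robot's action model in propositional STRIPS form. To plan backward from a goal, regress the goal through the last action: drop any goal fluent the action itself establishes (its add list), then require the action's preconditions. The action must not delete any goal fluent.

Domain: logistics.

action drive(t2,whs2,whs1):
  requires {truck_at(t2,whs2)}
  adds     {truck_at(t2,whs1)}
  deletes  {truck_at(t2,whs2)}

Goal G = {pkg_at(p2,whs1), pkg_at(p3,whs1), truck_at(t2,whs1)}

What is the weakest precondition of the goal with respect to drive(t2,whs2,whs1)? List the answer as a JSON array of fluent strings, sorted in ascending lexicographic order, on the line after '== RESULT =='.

Compute (G \ add) ∪ pre:
  G ∩ del = {}  (empty — regression defined)
  G \ add = {pkg_at(p2,whs1), pkg_at(p3,whs1), truck_at(t2,whs1)} \ {truck_at(t2,whs1)} = {pkg_at(p2,whs1), pkg_at(p3,whs1)}
  ∪ pre   = {pkg_at(p2,whs1), pkg_at(p3,whs1)} ∪ {truck_at(t2,whs2)}
          = {pkg_at(p2,whs1), pkg_at(p3,whs1), truck_at(t2,whs2)}

== RESULT ==
["pkg_at(p2,whs1)", "pkg_at(p3,whs1)", "truck_at(t2,whs2)"]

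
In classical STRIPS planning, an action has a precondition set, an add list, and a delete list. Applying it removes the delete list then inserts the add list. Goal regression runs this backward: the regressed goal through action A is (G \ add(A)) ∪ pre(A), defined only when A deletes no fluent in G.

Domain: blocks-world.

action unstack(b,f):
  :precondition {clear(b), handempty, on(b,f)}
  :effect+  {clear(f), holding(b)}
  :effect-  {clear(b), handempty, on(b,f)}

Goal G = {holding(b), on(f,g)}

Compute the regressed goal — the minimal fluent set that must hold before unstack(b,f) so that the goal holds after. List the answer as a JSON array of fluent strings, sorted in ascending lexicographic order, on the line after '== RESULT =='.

Regress:
  G ∩ del = {}  (empty — regression defined)
  G \ add = {holding(b), on(f,g)} \ {clear(f), holding(b)} = {on(f,g)}
  ∪ pre   = {on(f,g)} ∪ {clear(b), handempty, on(b,f)}
          = {clear(b), handempty, on(b,f), on(f,g)}

== RESULT ==
["clear(b)", "handempty", "on(b,f)", "on(f,g)"]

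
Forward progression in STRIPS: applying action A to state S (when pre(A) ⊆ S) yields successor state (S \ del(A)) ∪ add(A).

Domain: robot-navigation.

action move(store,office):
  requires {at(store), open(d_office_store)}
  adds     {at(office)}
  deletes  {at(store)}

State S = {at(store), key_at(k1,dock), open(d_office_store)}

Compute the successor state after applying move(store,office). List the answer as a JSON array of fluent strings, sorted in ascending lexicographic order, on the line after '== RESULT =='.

Progress:
  pre ⊆ S: {at(store), open(d_office_store)} ⊆ S  — applicable
  S \ del = {key_at(k1,dock), open(d_office_store)}
  ∪ add   = {at(office), key_at(k1,dock), open(d_office_store)}

== RESULT ==
["at(office)", "key_at(k1,dock)", "open(d_office_store)"]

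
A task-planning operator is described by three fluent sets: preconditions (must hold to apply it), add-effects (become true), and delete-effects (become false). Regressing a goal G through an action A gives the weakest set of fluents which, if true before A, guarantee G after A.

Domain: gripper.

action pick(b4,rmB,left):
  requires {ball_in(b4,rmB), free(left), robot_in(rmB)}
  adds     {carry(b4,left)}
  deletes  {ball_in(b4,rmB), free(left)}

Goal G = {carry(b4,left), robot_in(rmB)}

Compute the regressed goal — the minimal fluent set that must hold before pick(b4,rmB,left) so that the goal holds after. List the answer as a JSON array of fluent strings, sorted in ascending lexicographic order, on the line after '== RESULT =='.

Regress:
  G ∩ del = {}  (empty — regression defined)
  G \ add = {carry(b4,left), robot_in(rmB)} \ {carry(b4,left)} = {robot_in(rmB)}
  ∪ pre   = {robot_in(rmB)} ∪ {ball_in(b4,rmB), free(left), robot_in(rmB)}
          = {ball_in(b4,rmB), free(left), robot_in(rmB)}

== RESULT ==
["ball_in(b4,rmB)", "free(left)", "robot_in(rmB)"]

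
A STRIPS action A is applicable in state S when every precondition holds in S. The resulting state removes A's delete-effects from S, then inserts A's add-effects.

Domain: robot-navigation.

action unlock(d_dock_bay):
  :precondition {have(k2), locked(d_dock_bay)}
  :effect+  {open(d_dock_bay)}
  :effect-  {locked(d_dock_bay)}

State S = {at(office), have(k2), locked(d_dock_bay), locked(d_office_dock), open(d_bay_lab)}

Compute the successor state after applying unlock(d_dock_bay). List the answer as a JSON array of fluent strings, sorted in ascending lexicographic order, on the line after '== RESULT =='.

Progress:
  pre ⊆ S: {have(k2), locked(d_dock_bay)} ⊆ S  — applicable
  S \ del = {at(office), have(k2), locked(d_office_dock), open(d_bay_lab)}
  ∪ add   = {at(office), have(k2), locked(d_office_dock), open(d_bay_lab), open(d_dock_bay)}

== RESULT ==
["at(office)", "have(k2)", "locked(d_office_dock)", "open(d_bay_lab)", "open(d_dock_bay)"]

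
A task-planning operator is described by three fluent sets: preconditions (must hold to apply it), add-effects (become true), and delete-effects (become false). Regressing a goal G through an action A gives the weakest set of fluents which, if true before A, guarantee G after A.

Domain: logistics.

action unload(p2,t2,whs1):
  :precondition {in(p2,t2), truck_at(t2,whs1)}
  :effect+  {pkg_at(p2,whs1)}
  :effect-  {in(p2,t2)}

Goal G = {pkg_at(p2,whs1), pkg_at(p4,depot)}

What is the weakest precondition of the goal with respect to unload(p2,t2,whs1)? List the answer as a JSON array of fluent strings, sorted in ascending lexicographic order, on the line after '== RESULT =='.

Compute (G \ add) ∪ pre:
  G ∩ del = {}  (empty — regression defined)
  G \ add = {pkg_at(p2,whs1), pkg_at(p4,depot)} \ {pkg_at(p2,whs1)} = {pkg_at(p4,depot)}
  ∪ pre   = {pkg_at(p4,depot)} ∪ {in(p2,t2), truck_at(t2,whs1)}
          = {in(p2,t2), pkg_at(p4,depot), truck_at(t2,whs1)}

== RESULT ==
["in(p2,t2)", "pkg_at(p4,depot)", "truck_at(t2,whs1)"]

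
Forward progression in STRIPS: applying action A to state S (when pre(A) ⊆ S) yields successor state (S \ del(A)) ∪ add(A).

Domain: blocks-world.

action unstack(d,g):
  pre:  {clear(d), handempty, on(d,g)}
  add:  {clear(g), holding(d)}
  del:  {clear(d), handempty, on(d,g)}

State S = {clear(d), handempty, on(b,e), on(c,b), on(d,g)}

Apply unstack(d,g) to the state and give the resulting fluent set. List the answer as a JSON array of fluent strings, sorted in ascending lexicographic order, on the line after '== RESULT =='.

Compute (S \ del) ∪ add:
  pre ⊆ S: {clear(d), handempty, on(d,g)} ⊆ S  — applicable
  S \ del = {on(b,e), on(c,b)}
  ∪ add   = {clear(g), holding(d), on(b,e), on(c,b)}

== RESULT ==
["clear(g)", "holding(d)", "on(b,e)", "on(c,b)"]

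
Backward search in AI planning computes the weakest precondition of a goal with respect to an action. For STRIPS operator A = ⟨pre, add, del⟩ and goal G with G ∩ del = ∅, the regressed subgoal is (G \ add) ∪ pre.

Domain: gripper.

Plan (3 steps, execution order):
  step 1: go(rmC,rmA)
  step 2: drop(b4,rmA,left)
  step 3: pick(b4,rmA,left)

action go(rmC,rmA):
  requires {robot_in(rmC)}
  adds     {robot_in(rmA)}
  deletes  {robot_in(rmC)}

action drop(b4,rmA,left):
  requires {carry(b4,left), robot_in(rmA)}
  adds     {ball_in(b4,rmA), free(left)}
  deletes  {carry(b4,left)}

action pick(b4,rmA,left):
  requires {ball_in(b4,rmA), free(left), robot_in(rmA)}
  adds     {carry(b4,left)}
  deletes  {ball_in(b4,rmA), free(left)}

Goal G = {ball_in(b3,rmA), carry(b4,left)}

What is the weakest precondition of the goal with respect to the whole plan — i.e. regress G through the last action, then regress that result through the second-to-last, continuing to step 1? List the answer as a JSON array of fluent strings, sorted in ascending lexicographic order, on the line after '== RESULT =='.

Regress step by step:
  through step 3 (pick(b4,rmA,left)): drop {carry(b4,left)}, keep {ball_in(b3,rmA)}, require {ball_in(b4,rmA), free(left), robot_in(rmA)}
    → {ball_in(b3,rmA), ball_in(b4,rmA), free(left), robot_in(rmA)}
  through step 2 (drop(b4,rmA,left)): drop {ball_in(b4,rmA), free(left)}, keep {ball_in(b3,rmA), robot_in(rmA)}, require {carry(b4,left), robot_in(rmA)}
    → {ball_in(b3,rmA), carry(b4,left), robot_in(rmA)}
  through step 1 (go(rmC,rmA)): drop {robot_in(rmA)}, keep {ball_in(b3,rmA), carry(b4,left)}, require {robot_in(rmC)}
    → {ball_in(b3,rmA), carry(b4,left), robot_in(rmC)}

== RESULT ==
["ball_in(b3,rmA)", "carry(b4,left)", "robot_in(rmC)"]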